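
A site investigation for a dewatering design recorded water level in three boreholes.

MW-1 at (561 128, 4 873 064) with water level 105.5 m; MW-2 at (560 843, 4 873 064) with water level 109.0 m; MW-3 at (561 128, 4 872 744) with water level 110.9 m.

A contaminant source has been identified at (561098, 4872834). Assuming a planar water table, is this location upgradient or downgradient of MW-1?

upgradient

∂h/∂x = (109.0 − 105.5) / (560843 − 561128) = -0.01228
∂h/∂y = (110.9 − 105.5) / (4872744 − 4873064) = -0.01688
Head at (561098, 4872834) = 105.5 + (-0.01228)·(-30) + (-0.01688)·(-230) = 109.75 m.
That is higher than the 105.5 m at MW-1, so the point is upgradient.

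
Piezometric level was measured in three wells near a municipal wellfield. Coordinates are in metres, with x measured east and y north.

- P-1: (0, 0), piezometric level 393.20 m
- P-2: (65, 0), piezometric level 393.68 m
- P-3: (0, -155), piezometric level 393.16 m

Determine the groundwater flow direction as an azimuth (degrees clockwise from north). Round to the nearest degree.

∂h/∂x = (393.68 − 393.20) / (65 − 0) = +0.007385
∂h/∂y = (393.16 − 393.20) / (-155 − 0) = +0.0002581
Flow direction (−∇h) has components (-0.007385 E, -0.0002581 N).
Azimuth = atan2(E, N) = atan2(-0.007385, -0.0002581) = 268.0° ≈ 268°.

268°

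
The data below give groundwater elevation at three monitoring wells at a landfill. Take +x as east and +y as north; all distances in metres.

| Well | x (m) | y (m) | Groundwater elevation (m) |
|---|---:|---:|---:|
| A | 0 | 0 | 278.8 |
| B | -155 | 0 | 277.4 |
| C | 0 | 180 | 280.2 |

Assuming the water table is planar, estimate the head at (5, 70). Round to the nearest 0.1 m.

279.4 m

∂h/∂x = (277.4 − 278.8) / (-155 − 0) = +0.009032
∂h/∂y = (280.2 − 278.8) / (180 − 0) = +0.007778
h(5, 70) = 278.8 + (+0.009032)·(5) + (+0.007778)·(70) = 278.8 +0.045 +0.544 = 279.390 m.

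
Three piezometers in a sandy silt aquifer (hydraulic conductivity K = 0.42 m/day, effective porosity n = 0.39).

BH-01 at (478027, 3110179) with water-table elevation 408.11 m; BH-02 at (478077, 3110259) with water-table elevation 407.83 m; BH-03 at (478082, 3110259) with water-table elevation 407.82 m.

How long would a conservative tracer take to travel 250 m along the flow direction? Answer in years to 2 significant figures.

210 years

With h = a·x + b·y + c and BH-01 as origin, the differences give:
  50·a + 80·b = -0.28
  55·a + 80·b = -0.29
Eliminate b (×80 and ×80, subtract): -400·a = 0.800 → a = ∂h/∂x = -0.002000
Back-substitute: b = ∂h/∂y = -0.002250.
|∇h| = √(-0.002000² + -0.002250²) = 0.00301
Seepage velocity v = K·i/n = 0.42 × 0.00301 / 0.39 = 0.003242 m/day.
t = 250 / 0.003242 = 7.711e+04 days = 211 years.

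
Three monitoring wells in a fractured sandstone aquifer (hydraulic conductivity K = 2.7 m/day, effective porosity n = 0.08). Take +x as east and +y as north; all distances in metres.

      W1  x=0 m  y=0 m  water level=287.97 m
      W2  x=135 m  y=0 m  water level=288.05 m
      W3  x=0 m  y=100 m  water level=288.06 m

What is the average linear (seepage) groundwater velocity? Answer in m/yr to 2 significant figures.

13 m/yr

∂h/∂x = (288.05 − 287.97) / (135 − 0) = +0.0005926
∂h/∂y = (288.06 − 287.97) / (100 − 0) = +0.0009000
|∇h| = √(0.0005926² + 0.0009000²) = 0.001078
Seepage velocity v = K·i/n = 2.7 × 0.001078 / 0.08 = 0.03638 m/day = 13.29 m/yr.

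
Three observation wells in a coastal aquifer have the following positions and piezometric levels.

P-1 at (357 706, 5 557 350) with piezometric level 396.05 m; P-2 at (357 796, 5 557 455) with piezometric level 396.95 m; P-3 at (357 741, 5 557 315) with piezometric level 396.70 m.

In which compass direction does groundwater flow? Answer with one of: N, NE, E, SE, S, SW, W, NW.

With h = a·x + b·y + c and P-1 as origin, the differences give:
  90·a + 105·b = +0.90
  35·a + (-35)·b = +0.65
Eliminate b (×(-35) and ×105, subtract): -6825·a = -99.750 → a = ∂h/∂x = +0.01462
Back-substitute: b = ∂h/∂y = -0.003956.
Flow = −∇h = (-0.01462 east, +0.003956 north), which points west.

W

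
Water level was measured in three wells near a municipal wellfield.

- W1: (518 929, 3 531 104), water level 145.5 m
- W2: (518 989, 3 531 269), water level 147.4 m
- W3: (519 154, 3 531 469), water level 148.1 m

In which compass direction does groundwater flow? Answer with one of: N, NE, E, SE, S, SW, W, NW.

SE

Taking W1 as reference: W2−W1 = (60, 165, +1.9); W3−W1 = (225, 365, +2.6).
Solve a·Δx + b·Δy = Δh: det = 60·365 − 225·165 = -15225.
∂h/∂x = [(+1.9)·365 − (+2.6)·165] / -15225 = -0.01737
∂h/∂y = [60·(+2.6) − 225·(+1.9)] / -15225 = +0.01783
Flow = −∇h = (+0.01737 east, -0.01783 north), which points southeast.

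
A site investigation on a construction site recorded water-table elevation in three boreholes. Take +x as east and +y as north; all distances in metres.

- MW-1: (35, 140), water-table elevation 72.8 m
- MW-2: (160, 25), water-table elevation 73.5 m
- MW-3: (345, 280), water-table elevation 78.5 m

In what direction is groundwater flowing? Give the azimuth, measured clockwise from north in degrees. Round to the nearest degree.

237°

Taking MW-1 as reference: MW-2−MW-1 = (125, -115, +0.7); MW-3−MW-1 = (310, 140, +5.7).
Determinant of the coordinate differences = 125·140 − 310·(-115) = 53150.
∂h/∂x = [(+0.7)·140 − (+5.7)·(-115)] / 53150 = +0.01418
∂h/∂y = [125·(+5.7) − 310·(+0.7)] / 53150 = +0.009323
Flow direction (−∇h) has components (-0.01418 E, -0.009323 N).
Azimuth = atan2(E, N) = atan2(-0.01418, -0.009323) = 236.7° ≈ 237°.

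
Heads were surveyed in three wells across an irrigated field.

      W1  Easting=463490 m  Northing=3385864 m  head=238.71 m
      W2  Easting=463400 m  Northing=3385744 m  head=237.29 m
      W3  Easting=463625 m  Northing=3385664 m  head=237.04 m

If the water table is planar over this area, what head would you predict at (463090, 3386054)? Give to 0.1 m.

Taking W1 as reference: W2−W1 = (-90, -120, -1.42); W3−W1 = (135, -200, -1.67).
Solve a·Δx + b·Δy = Δh: det = (-90)·(-200) − 135·(-120) = 34200.
∂h/∂x = [(-1.42)·(-200) − (-1.67)·(-120)] / 34200 = +0.002444
∂h/∂y = [(-90)·(-1.67) − 135·(-1.42)] / 34200 = +0.01000
h(463090, 3386054) = 238.71 + (+0.002444)·(-400) + (+0.01000)·(190) = 238.71 -0.978 +1.900 = 239.632 m.

239.6 m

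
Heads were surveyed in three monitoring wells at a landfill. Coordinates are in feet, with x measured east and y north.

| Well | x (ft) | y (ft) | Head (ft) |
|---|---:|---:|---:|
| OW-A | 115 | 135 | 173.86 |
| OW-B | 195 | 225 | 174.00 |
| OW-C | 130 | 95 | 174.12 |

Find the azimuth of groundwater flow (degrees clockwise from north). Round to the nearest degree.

303°

Three-point gradient (reference OW-A): Δ to OW-B = (80, 90, +0.14), Δ to OW-C = (15, -40, +0.26).
∂h/∂x = +0.006374, ∂h/∂y = -0.004110 (det = -4550).
Flow direction (−∇h) has components (-0.006374 E, +0.004110 N).
Azimuth = atan2(E, N) = atan2(-0.006374, +0.004110) = 302.8° ≈ 303°.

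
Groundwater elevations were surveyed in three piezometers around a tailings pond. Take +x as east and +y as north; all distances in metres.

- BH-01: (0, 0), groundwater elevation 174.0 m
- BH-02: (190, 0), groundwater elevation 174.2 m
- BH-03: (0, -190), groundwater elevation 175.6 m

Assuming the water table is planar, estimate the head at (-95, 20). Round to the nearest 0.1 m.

173.7 m

∂h/∂x = (174.2 − 174.0) / (190 − 0) = +0.001053
∂h/∂y = (175.6 − 174.0) / (-190 − 0) = -0.008421
h(-95, 20) = 174.0 + (+0.001053)·(-95) + (-0.008421)·(20) = 174.0 -0.100 -0.168 = 173.732 m.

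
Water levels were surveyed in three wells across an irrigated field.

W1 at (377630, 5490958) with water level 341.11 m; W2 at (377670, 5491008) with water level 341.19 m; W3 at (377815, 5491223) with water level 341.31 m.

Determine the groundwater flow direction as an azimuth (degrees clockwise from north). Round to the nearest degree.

Differences from W1: to W2 (Δx, Δy, Δh) = (40, 50, +0.08); to W3 = (185, 265, +0.20).
Solve a·Δx + b·Δy = Δh: det = 40·265 − 185·50 = 1350.
∂h/∂x = [(+0.08)·265 − (+0.20)·50] / 1350 = +0.008296
∂h/∂y = [40·(+0.20) − 185·(+0.08)] / 1350 = -0.005037
Flow direction (−∇h) has components (-0.008296 E, +0.005037 N).
Azimuth = atan2(E, N) = atan2(-0.008296, +0.005037) = 301.3° ≈ 301°.

301°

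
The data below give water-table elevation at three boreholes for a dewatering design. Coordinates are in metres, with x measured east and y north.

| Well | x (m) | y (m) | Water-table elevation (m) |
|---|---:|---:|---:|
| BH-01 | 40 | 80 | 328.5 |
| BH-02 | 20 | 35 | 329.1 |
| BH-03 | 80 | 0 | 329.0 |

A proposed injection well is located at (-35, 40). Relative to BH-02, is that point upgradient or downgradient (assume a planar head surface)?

upgradient

Differences from BH-01: to BH-02 (Δx, Δy, Δh) = (-20, -45, +0.6); to BH-03 = (40, -80, +0.5).
Solve a·Δx + b·Δy = Δh: det = (-20)·(-80) − 40·(-45) = 3400.
∂h/∂x = [(+0.6)·(-80) − (+0.5)·(-45)] / 3400 = -0.007500
∂h/∂y = [(-20)·(+0.5) − 40·(+0.6)] / 3400 = -0.01000
Head at (-35, 40) = 328.5 + (-0.007500)·(-75) + (-0.01000)·(-40) = 329.46 m.
That is higher than the 329.1 m at BH-02, so the point is upgradient.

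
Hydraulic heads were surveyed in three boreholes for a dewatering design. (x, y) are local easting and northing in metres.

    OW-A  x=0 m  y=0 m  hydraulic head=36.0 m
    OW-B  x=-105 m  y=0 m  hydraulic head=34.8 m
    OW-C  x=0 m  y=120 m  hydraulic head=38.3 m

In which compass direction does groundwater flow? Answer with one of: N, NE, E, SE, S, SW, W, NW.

∂h/∂x = (34.8 − 36.0) / (-105 − 0) = +0.01143
∂h/∂y = (38.3 − 36.0) / (120 − 0) = +0.01917
Flow = −∇h = (-0.01143 east, -0.01917 north), which points southwest.

SW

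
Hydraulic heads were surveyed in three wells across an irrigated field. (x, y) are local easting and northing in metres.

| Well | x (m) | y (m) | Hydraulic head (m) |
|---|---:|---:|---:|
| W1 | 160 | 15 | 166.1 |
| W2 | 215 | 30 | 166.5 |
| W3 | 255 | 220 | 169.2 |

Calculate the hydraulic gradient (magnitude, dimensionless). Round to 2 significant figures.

0.014

Three-point gradient (reference W1): Δ to W2 = (55, 15, +0.4), Δ to W3 = (95, 205, +3.1).
∂h/∂x = +0.003604, ∂h/∂y = +0.01345 (det = 9850).
|∇h| = √(0.003604² + 0.01345²) = 0.01392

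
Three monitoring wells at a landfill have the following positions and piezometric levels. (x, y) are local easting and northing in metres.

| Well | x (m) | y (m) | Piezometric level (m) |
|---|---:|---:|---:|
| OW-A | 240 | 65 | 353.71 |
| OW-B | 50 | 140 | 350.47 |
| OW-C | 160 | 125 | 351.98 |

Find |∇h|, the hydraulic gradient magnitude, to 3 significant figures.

Differences from OW-A: to OW-B (Δx, Δy, Δh) = (-190, 75, -3.24); to OW-C = (-80, 60, -1.73).
Solve a·Δx + b·Δy = Δh: det = (-190)·60 − (-80)·75 = -5400.
∂h/∂x = [(-3.24)·60 − (-1.73)·75] / -5400 = +0.01197
∂h/∂y = [(-190)·(-1.73) − (-80)·(-3.24)] / -5400 = -0.01287
|∇h| = √(0.01197² + -0.01287²) = 0.01758

0.0176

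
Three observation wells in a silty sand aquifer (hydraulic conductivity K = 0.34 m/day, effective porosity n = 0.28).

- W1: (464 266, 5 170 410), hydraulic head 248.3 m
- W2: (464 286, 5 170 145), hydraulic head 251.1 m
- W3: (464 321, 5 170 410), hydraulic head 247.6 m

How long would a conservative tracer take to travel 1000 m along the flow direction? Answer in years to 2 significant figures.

130 years

With h = a·x + b·y + c and W1 as origin, the differences give:
  20·a + (-265)·b = +2.8
  55·a + 0·b = -0.7
Eliminate b (×0 and ×(-265), subtract): 14575·a = -185.50 → a = ∂h/∂x = -0.01273
Back-substitute: b = ∂h/∂y = -0.01153.
|∇h| = √(-0.01273² + -0.01153²) = 0.01718
Seepage velocity v = K·i/n = 0.34 × 0.01718 / 0.28 = 0.02086 m/day.
t = 1000 / 0.02086 = 4.794e+04 days = 131 years.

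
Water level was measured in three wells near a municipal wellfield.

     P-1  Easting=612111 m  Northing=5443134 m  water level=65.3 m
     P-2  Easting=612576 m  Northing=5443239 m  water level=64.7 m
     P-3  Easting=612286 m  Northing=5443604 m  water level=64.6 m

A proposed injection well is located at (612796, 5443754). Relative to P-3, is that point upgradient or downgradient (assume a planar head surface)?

With h = a·x + b·y + c and P-1 as origin, the differences give:
  465·a + 105·b = -0.6
  175·a + 470·b = -0.7
Eliminate b (×470 and ×105, subtract): 200175·a = -208.50 → a = ∂h/∂x = -0.001042
Back-substitute: b = ∂h/∂y = -0.001102.
Head at (612796, 5443754) = 65.3 + (-0.001042)·(685) + (-0.001102)·(620) = 63.90 m.
That is lower than the 64.6 m at P-3, so the point is downgradient.

downgradient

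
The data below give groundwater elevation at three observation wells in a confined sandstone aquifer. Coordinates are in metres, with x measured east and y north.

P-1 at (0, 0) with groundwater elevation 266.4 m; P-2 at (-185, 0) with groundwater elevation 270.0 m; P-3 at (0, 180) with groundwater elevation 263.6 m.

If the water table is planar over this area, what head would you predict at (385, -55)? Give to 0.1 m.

259.8 m

∂h/∂x = (270.0 − 266.4) / (-185 − 0) = -0.01946
∂h/∂y = (263.6 − 266.4) / (180 − 0) = -0.01556
h(385, -55) = 266.4 + (-0.01946)·(385) + (-0.01556)·(-55) = 266.4 -7.492 +0.856 = 259.764 m.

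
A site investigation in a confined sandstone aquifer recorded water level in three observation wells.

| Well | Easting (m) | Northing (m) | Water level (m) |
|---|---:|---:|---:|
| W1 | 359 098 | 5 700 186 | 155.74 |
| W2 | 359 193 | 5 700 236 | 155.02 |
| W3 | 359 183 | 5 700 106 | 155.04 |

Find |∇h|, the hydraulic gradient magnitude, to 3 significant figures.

Taking W1 as reference: W2−W1 = (95, 50, -0.72); W3−W1 = (85, -80, -0.70).
Determinant of the coordinate differences = 95·(-80) − 85·50 = -11850.
∂h/∂x = [(-0.72)·(-80) − (-0.70)·50] / -11850 = -0.007814
∂h/∂y = [95·(-0.70) − 85·(-0.72)] / -11850 = +0.0004473
|∇h| = √(-0.007814² + 0.0004473²) = 0.007827

0.00783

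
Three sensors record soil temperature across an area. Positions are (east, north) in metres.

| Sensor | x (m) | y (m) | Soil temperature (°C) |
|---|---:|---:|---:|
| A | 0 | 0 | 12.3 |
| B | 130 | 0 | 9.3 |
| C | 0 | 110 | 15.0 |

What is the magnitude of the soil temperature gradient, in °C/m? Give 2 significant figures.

0.034 °C/m

∂T/∂x = (9.3 − 12.3) / (130 − 0) = -0.02308
∂T/∂y = (15.0 − 12.3) / (110 − 0) = +0.02455
|∇f| = √(-0.02308² + 0.02455²) = 0.0337 °C/m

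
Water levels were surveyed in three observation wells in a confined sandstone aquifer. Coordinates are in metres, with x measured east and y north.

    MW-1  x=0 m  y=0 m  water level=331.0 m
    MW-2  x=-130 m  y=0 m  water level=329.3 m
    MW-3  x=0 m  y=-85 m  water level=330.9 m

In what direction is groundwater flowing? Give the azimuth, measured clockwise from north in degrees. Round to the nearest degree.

265°

∂h/∂x = (329.3 − 331.0) / (-130 − 0) = +0.01308
∂h/∂y = (330.9 − 331.0) / (-85 − 0) = +0.001176
Flow direction (−∇h) has components (-0.01308 E, -0.001176 N).
Azimuth = atan2(E, N) = atan2(-0.01308, -0.001176) = 264.9° ≈ 265°.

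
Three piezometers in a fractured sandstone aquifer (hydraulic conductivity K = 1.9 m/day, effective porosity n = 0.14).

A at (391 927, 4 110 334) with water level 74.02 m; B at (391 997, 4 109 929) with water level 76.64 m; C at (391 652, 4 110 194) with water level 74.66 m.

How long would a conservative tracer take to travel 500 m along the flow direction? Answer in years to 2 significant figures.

16 years

With h = a·x + b·y + c and A as origin, the differences give:
  70·a + (-405)·b = +2.62
  (-275)·a + (-140)·b = +0.64
Eliminate b (×(-140) and ×(-405), subtract): -121175·a = -107.600 → a = ∂h/∂x = +0.0008880
Back-substitute: b = ∂h/∂y = -0.006316.
|∇h| = √(0.0008880² + -0.006316²) = 0.006378
Seepage velocity v = K·i/n = 1.9 × 0.006378 / 0.14 = 0.08656 m/day.
t = 500 / 0.08656 = 5776 days = 15.8 years.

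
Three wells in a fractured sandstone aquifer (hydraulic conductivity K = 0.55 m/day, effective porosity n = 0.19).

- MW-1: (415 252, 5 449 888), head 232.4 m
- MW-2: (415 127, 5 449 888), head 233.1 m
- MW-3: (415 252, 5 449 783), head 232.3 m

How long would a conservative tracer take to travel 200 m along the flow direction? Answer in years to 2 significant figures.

∂h/∂x = (233.1 − 232.4) / (415127 − 415252) = -0.005600
∂h/∂y = (232.3 − 232.4) / (5449783 − 5449888) = +0.0009524
|∇h| = √(-0.005600² + 0.0009524²) = 0.00568
Seepage velocity v = K·i/n = 0.55 × 0.00568 / 0.19 = 0.01644 m/day.
t = 200 / 0.01644 = 1.217e+04 days = 33.3 years.

33 years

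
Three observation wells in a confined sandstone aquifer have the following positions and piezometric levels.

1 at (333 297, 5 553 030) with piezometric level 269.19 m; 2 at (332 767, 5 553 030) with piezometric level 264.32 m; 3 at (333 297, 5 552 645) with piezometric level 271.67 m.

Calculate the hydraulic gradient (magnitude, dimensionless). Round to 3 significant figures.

0.0112

∂h/∂x = (264.32 − 269.19) / (332767 − 333297) = +0.009189
∂h/∂y = (271.67 − 269.19) / (5552645 − 5553030) = -0.006442
|∇h| = √(0.009189² + -0.006442²) = 0.01122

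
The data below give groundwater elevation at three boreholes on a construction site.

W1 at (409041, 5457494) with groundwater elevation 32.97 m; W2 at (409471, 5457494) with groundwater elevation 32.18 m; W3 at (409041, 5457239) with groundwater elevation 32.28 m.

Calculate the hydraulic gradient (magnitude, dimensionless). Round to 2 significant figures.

∂h/∂x = (32.18 − 32.97) / (409471 − 409041) = -0.001837
∂h/∂y = (32.28 − 32.97) / (5457239 − 5457494) = +0.002706
|∇h| = √(-0.001837² + 0.002706²) = 0.003271

0.0033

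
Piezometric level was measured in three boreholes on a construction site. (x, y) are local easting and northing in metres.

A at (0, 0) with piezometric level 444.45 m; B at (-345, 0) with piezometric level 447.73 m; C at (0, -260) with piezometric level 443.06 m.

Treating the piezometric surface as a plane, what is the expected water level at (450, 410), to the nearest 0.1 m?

442.4 m

∂h/∂x = (447.73 − 444.45) / (-345 − 0) = -0.009507
∂h/∂y = (443.06 − 444.45) / (-260 − 0) = +0.005346
h(450, 410) = 444.45 + (-0.009507)·(450) + (+0.005346)·(410) = 444.45 -4.278 +2.192 = 442.364 m.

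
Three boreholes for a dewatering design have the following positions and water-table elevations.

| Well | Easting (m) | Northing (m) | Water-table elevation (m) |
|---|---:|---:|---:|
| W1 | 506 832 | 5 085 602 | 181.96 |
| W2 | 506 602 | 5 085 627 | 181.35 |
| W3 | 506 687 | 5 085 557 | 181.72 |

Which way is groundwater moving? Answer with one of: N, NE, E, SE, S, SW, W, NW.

NW

Differences from W1: to W2 (Δx, Δy, Δh) = (-230, 25, -0.61); to W3 = (-145, -45, -0.24).
Determinant of the coordinate differences = (-230)·(-45) − (-145)·25 = 13975.
∂h/∂x = [(-0.61)·(-45) − (-0.24)·25] / 13975 = +0.002394
∂h/∂y = [(-230)·(-0.24) − (-145)·(-0.61)] / 13975 = -0.002379
Flow = −∇h = (-0.002394 east, +0.002379 north), which points northwest.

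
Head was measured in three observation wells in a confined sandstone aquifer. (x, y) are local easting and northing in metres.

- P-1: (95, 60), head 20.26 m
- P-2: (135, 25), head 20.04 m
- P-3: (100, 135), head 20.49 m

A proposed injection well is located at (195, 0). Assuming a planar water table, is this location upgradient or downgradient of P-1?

downgradient

Differences from P-1: to P-2 (Δx, Δy, Δh) = (40, -35, -0.22); to P-3 = (5, 75, +0.23).
Determinant of the coordinate differences = 40·75 − 5·(-35) = 3175.
∂h/∂x = [(-0.22)·75 − (+0.23)·(-35)] / 3175 = -0.002661
∂h/∂y = [40·(+0.23) − 5·(-0.22)] / 3175 = +0.003244
Head at (195, 0) = 20.26 + (-0.002661)·(100) + (+0.003244)·(-60) = 19.80 m.
That is lower than the 20.26 m at P-1, so the point is downgradient.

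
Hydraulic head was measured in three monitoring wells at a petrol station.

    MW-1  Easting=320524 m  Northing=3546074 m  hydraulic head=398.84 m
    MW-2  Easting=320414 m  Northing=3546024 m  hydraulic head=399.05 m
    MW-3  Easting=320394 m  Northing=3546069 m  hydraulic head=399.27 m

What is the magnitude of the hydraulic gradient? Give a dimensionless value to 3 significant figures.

Taking MW-1 as reference: MW-2−MW-1 = (-110, -50, +0.21); MW-3−MW-1 = (-130, -5, +0.43).
Solve a·Δx + b·Δy = Δh: det = (-110)·(-5) − (-130)·(-50) = -5950.
∂h/∂x = [(+0.21)·(-5) − (+0.43)·(-50)] / -5950 = -0.003437
∂h/∂y = [(-110)·(+0.43) − (-130)·(+0.21)] / -5950 = +0.003361
|∇h| = √(-0.003437² + 0.003361²) = 0.004807

0.00481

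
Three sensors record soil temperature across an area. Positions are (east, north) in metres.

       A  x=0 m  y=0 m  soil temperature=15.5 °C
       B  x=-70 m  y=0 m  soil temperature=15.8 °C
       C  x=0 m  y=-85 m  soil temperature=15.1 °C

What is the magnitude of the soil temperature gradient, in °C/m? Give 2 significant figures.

0.0064 °C/m

∂T/∂x = (15.8 − 15.5) / (-70 − 0) = -0.004286
∂T/∂y = (15.1 − 15.5) / (-85 − 0) = +0.004706
|∇f| = √(-0.004286² + 0.004706²) = 0.006365 °C/m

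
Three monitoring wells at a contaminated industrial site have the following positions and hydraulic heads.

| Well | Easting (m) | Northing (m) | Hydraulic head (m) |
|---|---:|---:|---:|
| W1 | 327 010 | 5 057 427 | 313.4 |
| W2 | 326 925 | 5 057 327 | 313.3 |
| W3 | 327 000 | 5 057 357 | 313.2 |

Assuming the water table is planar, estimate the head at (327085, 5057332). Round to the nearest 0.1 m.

312.9 m

Differences from W1: to W2 (Δx, Δy, Δh) = (-85, -100, -0.1); to W3 = (-10, -70, -0.2).
Determinant of the coordinate differences = (-85)·(-70) − (-10)·(-100) = 4950.
∂h/∂x = [(-0.1)·(-70) − (-0.2)·(-100)] / 4950 = -0.002626
∂h/∂y = [(-85)·(-0.2) − (-10)·(-0.1)] / 4950 = +0.003232
h(327085, 5057332) = 313.4 + (-0.002626)·(75) + (+0.003232)·(-95) = 313.4 -0.197 -0.307 = 312.896 m.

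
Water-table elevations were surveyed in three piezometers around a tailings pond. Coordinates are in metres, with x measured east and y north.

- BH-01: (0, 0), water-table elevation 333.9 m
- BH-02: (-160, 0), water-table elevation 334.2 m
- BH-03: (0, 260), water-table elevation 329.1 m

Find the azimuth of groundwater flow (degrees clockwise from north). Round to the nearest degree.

∂h/∂x = (334.2 − 333.9) / (-160 − 0) = -0.001875
∂h/∂y = (329.1 − 333.9) / (260 − 0) = -0.01846
Flow direction (−∇h) has components (+0.001875 E, +0.01846 N).
Azimuth = atan2(E, N) = atan2(+0.001875, +0.01846) = 5.8° ≈ 006°.

006°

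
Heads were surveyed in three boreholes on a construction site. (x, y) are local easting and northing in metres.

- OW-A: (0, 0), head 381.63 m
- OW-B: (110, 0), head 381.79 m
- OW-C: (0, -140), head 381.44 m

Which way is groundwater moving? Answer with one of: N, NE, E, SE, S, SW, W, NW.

∂h/∂x = (381.79 − 381.63) / (110 − 0) = +0.001455
∂h/∂y = (381.44 − 381.63) / (-140 − 0) = +0.001357
Flow = −∇h = (-0.001455 east, -0.001357 north), which points southwest.

SW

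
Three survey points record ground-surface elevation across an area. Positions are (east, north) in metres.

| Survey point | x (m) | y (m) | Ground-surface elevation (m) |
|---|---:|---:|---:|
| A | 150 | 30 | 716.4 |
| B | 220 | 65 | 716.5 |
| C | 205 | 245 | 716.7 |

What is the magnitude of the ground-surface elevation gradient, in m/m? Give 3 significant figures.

With z = a·x + b·y + c and A as origin, the differences give:
  70·a + 35·b = +0.1
  55·a + 215·b = +0.3
Eliminate b (×215 and ×35, subtract): 13125·a = 11.00 → a = ∂z/∂x = +0.0008381
Back-substitute: b = ∂z/∂y = +0.001181.
|∇f| = √(0.0008381² + 0.001181²) = 0.001448 m/m

0.00145 m/m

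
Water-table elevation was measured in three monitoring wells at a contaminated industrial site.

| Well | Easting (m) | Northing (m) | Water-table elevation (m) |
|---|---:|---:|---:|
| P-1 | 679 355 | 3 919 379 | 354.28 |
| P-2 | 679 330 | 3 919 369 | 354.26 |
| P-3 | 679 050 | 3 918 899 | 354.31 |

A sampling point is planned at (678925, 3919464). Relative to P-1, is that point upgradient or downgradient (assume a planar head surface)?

Taking P-1 as reference: P-2−P-1 = (-25, -10, -0.02); P-3−P-1 = (-305, -480, +0.03).
Determinant of the coordinate differences = (-25)·(-480) − (-305)·(-10) = 8950.
∂h/∂x = [(-0.02)·(-480) − (+0.03)·(-10)] / 8950 = +0.001106
∂h/∂y = [(-25)·(+0.03) − (-305)·(-0.02)] / 8950 = -0.0007654
Head at (678925, 3919464) = 354.28 + (+0.001106)·(-430) + (-0.0007654)·(85) = 353.74 m.
That is lower than the 354.28 m at P-1, so the point is downgradient.

downgradient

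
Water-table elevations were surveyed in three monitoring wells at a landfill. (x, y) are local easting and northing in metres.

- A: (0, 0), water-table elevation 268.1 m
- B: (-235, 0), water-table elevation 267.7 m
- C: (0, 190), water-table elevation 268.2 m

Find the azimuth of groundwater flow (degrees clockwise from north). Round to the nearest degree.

253°

∂h/∂x = (267.7 − 268.1) / (-235 − 0) = +0.001702
∂h/∂y = (268.2 − 268.1) / (190 − 0) = +0.0005263
Flow direction (−∇h) has components (-0.001702 E, -0.0005263 N).
Azimuth = atan2(E, N) = atan2(-0.001702, -0.0005263) = 252.8° ≈ 253°.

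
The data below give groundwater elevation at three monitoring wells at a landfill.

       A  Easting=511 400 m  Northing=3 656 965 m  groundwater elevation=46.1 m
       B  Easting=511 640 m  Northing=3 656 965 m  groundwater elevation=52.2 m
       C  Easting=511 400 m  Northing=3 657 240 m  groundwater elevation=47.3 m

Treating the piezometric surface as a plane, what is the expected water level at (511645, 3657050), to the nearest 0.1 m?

52.7 m

∂h/∂x = (52.2 − 46.1) / (511640 − 511400) = +0.02542
∂h/∂y = (47.3 − 46.1) / (3657240 − 3656965) = +0.004364
h(511645, 3657050) = 46.1 + (+0.02542)·(245) + (+0.004364)·(85) = 46.1 +6.227 +0.371 = 52.698 m.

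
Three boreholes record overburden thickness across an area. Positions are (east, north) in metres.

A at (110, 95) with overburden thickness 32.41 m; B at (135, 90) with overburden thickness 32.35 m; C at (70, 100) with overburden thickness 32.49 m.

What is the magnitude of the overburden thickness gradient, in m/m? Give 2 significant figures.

Differences from A: to B (Δx, Δy, Δh) = (25, -5, -0.06); to C = (-40, 5, +0.08).
Determinant of the coordinate differences = 25·5 − (-40)·(-5) = -75.
∂d/∂x = [(-0.06)·5 − (+0.08)·(-5)] / -75 = -0.001333
∂d/∂y = [25·(+0.08) − (-40)·(-0.06)] / -75 = +0.005333
|∇f| = √(-0.001333² + 0.005333²) = 0.005497 m/m

0.0055 m/m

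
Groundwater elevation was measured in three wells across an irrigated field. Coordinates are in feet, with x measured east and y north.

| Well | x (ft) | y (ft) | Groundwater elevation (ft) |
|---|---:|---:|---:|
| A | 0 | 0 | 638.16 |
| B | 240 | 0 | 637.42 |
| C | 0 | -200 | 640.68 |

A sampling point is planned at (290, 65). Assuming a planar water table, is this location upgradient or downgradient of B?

downgradient

∂h/∂x = (637.42 − 638.16) / (240 − 0) = -0.003083
∂h/∂y = (640.68 − 638.16) / (-200 − 0) = -0.01260
Head at (290, 65) = 638.16 + (-0.003083)·(290) + (-0.01260)·(65) = 636.45 ft.
That is lower than the 637.42 ft at B, so the point is downgradient.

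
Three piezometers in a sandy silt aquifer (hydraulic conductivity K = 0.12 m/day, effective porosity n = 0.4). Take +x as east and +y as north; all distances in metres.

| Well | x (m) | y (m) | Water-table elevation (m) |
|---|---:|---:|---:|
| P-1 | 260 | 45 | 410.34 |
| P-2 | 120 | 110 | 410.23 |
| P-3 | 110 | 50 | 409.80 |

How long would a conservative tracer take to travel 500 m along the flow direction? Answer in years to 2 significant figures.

600 years

Taking P-1 as reference: P-2−P-1 = (-140, 65, -0.11); P-3−P-1 = (-150, 5, -0.54).
Determinant of the coordinate differences = (-140)·5 − (-150)·65 = 9050.
∂h/∂x = [(-0.11)·5 − (-0.54)·65] / 9050 = +0.003818
∂h/∂y = [(-140)·(-0.54) − (-150)·(-0.11)] / 9050 = +0.006530
|∇h| = √(0.003818² + 0.006530²) = 0.007564
Seepage velocity v = K·i/n = 0.12 × 0.007564 / 0.4 = 0.002269 m/day.
t = 500 / 0.002269 = 2.204e+05 days = 603 years.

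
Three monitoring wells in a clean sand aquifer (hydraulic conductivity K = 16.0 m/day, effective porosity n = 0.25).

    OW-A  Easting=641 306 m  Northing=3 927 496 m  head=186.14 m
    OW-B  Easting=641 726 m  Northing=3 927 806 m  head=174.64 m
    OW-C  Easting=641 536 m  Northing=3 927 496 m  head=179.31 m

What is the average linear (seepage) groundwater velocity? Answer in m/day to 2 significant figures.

1.9 m/day

With h = a·x + b·y + c and OW-A as origin, the differences give:
  420·a + 310·b = -11.50
  230·a + 0·b = -6.83
Eliminate b (×0 and ×310, subtract): -71300·a = 2117.300 → a = ∂h/∂x = -0.02970
Back-substitute: b = ∂h/∂y = +0.003136.
|∇h| = √(-0.02970² + 0.003136²) = 0.02987
Seepage velocity v = K·i/n = 16.0 × 0.02987 / 0.25 = 1.912 m/day.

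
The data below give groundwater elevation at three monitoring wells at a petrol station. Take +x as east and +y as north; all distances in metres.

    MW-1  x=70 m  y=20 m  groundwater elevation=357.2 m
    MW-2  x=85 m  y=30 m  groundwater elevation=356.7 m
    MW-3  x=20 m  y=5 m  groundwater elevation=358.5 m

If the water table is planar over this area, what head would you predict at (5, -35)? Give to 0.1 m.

359.6 m

Taking MW-1 as reference: MW-2−MW-1 = (15, 10, -0.5); MW-3−MW-1 = (-50, -15, +1.3).
Solve a·Δx + b·Δy = Δh: det = 15·(-15) − (-50)·10 = 275.
∂h/∂x = [(-0.5)·(-15) − (+1.3)·10] / 275 = -0.02000
∂h/∂y = [15·(+1.3) − (-50)·(-0.5)] / 275 = -0.02000
h(5, -35) = 357.2 + (-0.02000)·(-65) + (-0.02000)·(-55) = 357.2 +1.300 +1.100 = 359.600 m.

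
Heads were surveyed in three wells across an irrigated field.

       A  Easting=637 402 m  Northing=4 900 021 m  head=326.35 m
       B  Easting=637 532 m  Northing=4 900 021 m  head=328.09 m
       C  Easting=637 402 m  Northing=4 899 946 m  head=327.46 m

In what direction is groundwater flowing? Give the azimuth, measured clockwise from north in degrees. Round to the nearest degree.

318°

∂h/∂x = (328.09 − 326.35) / (637532 − 637402) = +0.01338
∂h/∂y = (327.46 − 326.35) / (4899946 − 4900021) = -0.01480
Flow direction (−∇h) has components (-0.01338 E, +0.01480 N).
Azimuth = atan2(E, N) = atan2(-0.01338, +0.01480) = 317.9° ≈ 318°.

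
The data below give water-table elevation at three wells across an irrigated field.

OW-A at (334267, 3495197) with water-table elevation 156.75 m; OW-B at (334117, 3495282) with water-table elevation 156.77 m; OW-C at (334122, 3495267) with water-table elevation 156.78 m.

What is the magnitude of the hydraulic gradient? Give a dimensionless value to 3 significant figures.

Taking OW-A as reference: OW-B−OW-A = (-150, 85, +0.02); OW-C−OW-A = (-145, 70, +0.03).
Determinant of the coordinate differences = (-150)·70 − (-145)·85 = 1825.
∂h/∂x = [(+0.02)·70 − (+0.03)·85] / 1825 = -0.0006301
∂h/∂y = [(-150)·(+0.03) − (-145)·(+0.02)] / 1825 = -0.0008767
|∇h| = √(-0.0006301² + -0.0008767²) = 0.00108

0.00108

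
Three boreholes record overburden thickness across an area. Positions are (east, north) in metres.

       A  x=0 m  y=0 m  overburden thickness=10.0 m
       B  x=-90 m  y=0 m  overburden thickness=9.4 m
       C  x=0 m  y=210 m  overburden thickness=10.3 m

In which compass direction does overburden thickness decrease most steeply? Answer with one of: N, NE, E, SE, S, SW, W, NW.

∂d/∂x = (9.4 − 10.0) / (-90 − 0) = +0.006667
∂d/∂y = (10.3 − 10.0) / (210 − 0) = +0.001429
Steepest decrease is along −∇f = (-0.006667 E, -0.001429 N) → west.

W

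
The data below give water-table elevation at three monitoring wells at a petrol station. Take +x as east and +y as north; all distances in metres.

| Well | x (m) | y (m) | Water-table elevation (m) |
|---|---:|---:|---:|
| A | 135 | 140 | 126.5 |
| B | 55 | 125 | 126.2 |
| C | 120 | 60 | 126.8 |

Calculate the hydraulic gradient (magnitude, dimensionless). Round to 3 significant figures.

Differences from A: to B (Δx, Δy, Δh) = (-80, -15, -0.3); to C = (-15, -80, +0.3).
Determinant of the coordinate differences = (-80)·(-80) − (-15)·(-15) = 6175.
∂h/∂x = [(-0.3)·(-80) − (+0.3)·(-15)] / 6175 = +0.004615
∂h/∂y = [(-80)·(+0.3) − (-15)·(-0.3)] / 6175 = -0.004615
|∇h| = √(0.004615² + -0.004615²) = 0.006527

0.00653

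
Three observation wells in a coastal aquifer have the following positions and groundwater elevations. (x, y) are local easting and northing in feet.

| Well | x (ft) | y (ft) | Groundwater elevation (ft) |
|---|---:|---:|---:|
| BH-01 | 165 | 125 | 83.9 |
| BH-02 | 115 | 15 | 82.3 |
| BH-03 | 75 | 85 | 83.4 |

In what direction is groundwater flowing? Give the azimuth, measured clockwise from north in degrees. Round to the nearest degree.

176°

Three-point gradient (reference BH-01): Δ to BH-02 = (-50, -110, -1.6), Δ to BH-03 = (-90, -40, -0.5).
∂h/∂x = -0.001139, ∂h/∂y = +0.01506 (det = -7900).
Flow direction (−∇h) has components (+0.001139 E, -0.01506 N).
Azimuth = atan2(E, N) = atan2(+0.001139, -0.01506) = 175.7° ≈ 176°.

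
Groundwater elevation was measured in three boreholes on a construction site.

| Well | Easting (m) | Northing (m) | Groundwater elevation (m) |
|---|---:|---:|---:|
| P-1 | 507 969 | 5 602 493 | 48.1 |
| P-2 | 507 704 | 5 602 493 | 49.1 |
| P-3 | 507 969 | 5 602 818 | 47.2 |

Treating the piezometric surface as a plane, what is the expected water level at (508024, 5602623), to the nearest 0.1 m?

∂h/∂x = (49.1 − 48.1) / (507704 − 507969) = -0.003774
∂h/∂y = (47.2 − 48.1) / (5602818 − 5602493) = -0.002769
h(508024, 5602623) = 48.1 + (-0.003774)·(55) + (-0.002769)·(130) = 48.1 -0.208 -0.360 = 47.532 m.

47.5 m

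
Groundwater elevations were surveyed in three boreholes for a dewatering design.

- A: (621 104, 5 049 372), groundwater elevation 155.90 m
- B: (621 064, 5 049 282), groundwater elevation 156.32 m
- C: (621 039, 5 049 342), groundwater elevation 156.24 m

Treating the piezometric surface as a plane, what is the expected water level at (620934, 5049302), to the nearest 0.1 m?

Differences from A: to B (Δx, Δy, Δh) = (-40, -90, +0.42); to C = (-65, -30, +0.34).
Determinant of the coordinate differences = (-40)·(-30) − (-65)·(-90) = -4650.
∂h/∂x = [(+0.42)·(-30) − (+0.34)·(-90)] / -4650 = -0.003871
∂h/∂y = [(-40)·(+0.34) − (-65)·(+0.42)] / -4650 = -0.002946
h(620934, 5049302) = 155.90 + (-0.003871)·(-170) + (-0.002946)·(-70) = 155.90 +0.658 +0.206 = 156.764 m.

156.8 m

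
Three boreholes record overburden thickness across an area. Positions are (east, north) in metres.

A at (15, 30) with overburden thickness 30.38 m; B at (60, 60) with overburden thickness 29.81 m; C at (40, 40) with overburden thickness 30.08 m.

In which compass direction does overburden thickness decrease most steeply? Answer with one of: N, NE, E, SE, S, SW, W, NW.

E

Differences from A: to B (Δx, Δy, Δh) = (45, 30, -0.57); to C = (25, 10, -0.30).
Solve a·Δx + b·Δy = Δd: det = 45·10 − 25·30 = -300.
∂d/∂x = [(-0.57)·10 − (-0.30)·30] / -300 = -0.01100
∂d/∂y = [45·(-0.30) − 25·(-0.57)] / -300 = -0.002500
Steepest decrease is along −∇f = (+0.01100 E, +0.002500 N) → east.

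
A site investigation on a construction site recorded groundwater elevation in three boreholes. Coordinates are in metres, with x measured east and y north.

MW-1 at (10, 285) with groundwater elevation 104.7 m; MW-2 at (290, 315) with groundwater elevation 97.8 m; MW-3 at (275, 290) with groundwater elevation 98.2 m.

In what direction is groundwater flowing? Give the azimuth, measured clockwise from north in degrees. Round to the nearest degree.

087°

Taking MW-1 as reference: MW-2−MW-1 = (280, 30, -6.9); MW-3−MW-1 = (265, 5, -6.5).
Solve a·Δx + b·Δy = Δh: det = 280·5 − 265·30 = -6550.
∂h/∂x = [(-6.9)·5 − (-6.5)·30] / -6550 = -0.02450
∂h/∂y = [280·(-6.5) − 265·(-6.9)] / -6550 = -0.001298
Flow direction (−∇h) has components (+0.02450 E, +0.001298 N).
Azimuth = atan2(E, N) = atan2(+0.02450, +0.001298) = 87.0° ≈ 087°.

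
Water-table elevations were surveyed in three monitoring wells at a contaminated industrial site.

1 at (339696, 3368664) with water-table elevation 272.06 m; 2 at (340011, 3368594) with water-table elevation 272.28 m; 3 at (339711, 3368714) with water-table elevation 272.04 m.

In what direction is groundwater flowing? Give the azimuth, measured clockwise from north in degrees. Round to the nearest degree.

315°

Differences from 1: to 2 (Δx, Δy, Δh) = (315, -70, +0.22); to 3 = (15, 50, -0.02).
Solve a·Δx + b·Δy = Δh: det = 315·50 − 15·(-70) = 16800.
∂h/∂x = [(+0.22)·50 − (-0.02)·(-70)] / 16800 = +0.0005714
∂h/∂y = [315·(-0.02) − 15·(+0.22)] / 16800 = -0.0005714
Flow direction (−∇h) has components (-0.0005714 E, +0.0005714 N).
Azimuth = atan2(E, N) = atan2(-0.0005714, +0.0005714) = 315.0° ≈ 315°.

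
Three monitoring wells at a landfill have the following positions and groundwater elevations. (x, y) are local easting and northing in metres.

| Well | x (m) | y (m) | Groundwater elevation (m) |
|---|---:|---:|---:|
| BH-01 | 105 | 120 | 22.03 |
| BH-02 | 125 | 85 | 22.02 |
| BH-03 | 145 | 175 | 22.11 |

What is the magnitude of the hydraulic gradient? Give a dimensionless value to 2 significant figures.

0.0012

Differences from BH-01: to BH-02 (Δx, Δy, Δh) = (20, -35, -0.01); to BH-03 = (40, 55, +0.08).
Determinant of the coordinate differences = 20·55 − 40·(-35) = 2500.
∂h/∂x = [(-0.01)·55 − (+0.08)·(-35)] / 2500 = +0.0009000
∂h/∂y = [20·(+0.08) − 40·(-0.01)] / 2500 = +0.0008000
|∇h| = √(0.0009000² + 0.0008000²) = 0.001204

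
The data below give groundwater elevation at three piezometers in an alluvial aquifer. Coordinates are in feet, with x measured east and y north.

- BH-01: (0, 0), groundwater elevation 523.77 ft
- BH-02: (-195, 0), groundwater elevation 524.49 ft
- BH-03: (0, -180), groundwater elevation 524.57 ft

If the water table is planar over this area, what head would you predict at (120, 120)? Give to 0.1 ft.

∂h/∂x = (524.49 − 523.77) / (-195 − 0) = -0.003692
∂h/∂y = (524.57 − 523.77) / (-180 − 0) = -0.004444
h(120, 120) = 523.77 + (-0.003692)·(120) + (-0.004444)·(120) = 523.77 -0.443 -0.533 = 522.794 ft.

522.8 ft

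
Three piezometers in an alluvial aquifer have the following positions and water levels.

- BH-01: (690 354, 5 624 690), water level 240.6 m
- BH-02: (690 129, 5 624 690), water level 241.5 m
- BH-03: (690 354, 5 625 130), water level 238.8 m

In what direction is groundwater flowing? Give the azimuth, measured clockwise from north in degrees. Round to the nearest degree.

∂h/∂x = (241.5 − 240.6) / (690129 − 690354) = -0.004000
∂h/∂y = (238.8 − 240.6) / (5625130 − 5624690) = -0.004091
Flow direction (−∇h) has components (+0.004000 E, +0.004091 N).
Azimuth = atan2(E, N) = atan2(+0.004000, +0.004091) = 44.4° ≈ 044°.

044°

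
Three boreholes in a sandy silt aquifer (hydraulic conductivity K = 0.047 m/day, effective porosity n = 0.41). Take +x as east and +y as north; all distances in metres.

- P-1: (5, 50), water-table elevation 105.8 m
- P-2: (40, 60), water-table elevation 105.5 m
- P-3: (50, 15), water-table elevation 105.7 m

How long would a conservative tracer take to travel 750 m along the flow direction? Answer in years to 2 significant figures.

2000 years

Taking P-1 as reference: P-2−P-1 = (35, 10, -0.3); P-3−P-1 = (45, -35, -0.1).
Determinant of the coordinate differences = 35·(-35) − 45·10 = -1675.
∂h/∂x = [(-0.3)·(-35) − (-0.1)·10] / -1675 = -0.006866
∂h/∂y = [35·(-0.1) − 45·(-0.3)] / -1675 = -0.005970
|∇h| = √(-0.006866² + -0.005970²) = 0.009099
Seepage velocity v = K·i/n = 0.047 × 0.009099 / 0.41 = 0.001043 m/day.
t = 750 / 0.001043 = 7.191e+05 days = 1.97e+03 years.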